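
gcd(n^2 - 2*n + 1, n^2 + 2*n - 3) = n - 1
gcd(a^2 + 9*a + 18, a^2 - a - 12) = a + 3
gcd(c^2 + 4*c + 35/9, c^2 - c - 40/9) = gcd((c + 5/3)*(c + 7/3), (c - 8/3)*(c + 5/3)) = c + 5/3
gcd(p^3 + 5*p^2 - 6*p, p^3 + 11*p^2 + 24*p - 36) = p^2 + 5*p - 6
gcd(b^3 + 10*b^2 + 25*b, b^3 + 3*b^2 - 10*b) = b^2 + 5*b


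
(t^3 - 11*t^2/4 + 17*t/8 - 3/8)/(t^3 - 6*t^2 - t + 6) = (8*t^2 - 14*t + 3)/(8*(t^2 - 5*t - 6))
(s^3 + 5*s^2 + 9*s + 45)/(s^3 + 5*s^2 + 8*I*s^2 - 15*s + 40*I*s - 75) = (s - 3*I)/(s + 5*I)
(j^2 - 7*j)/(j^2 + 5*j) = (j - 7)/(j + 5)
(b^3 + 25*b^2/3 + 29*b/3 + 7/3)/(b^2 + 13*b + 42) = (3*b^2 + 4*b + 1)/(3*(b + 6))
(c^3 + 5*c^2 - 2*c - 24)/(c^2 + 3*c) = c + 2 - 8/c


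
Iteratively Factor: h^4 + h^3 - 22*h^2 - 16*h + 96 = (h + 3)*(h^3 - 2*h^2 - 16*h + 32) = (h + 3)*(h + 4)*(h^2 - 6*h + 8) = (h - 4)*(h + 3)*(h + 4)*(h - 2)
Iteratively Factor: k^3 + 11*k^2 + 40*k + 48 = (k + 4)*(k^2 + 7*k + 12) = (k + 3)*(k + 4)*(k + 4)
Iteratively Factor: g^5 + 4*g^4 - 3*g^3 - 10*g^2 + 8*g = (g - 1)*(g^4 + 5*g^3 + 2*g^2 - 8*g) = (g - 1)*(g + 4)*(g^3 + g^2 - 2*g) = g*(g - 1)*(g + 4)*(g^2 + g - 2) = g*(g - 1)^2*(g + 4)*(g + 2)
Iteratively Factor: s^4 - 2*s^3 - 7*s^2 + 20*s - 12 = (s + 3)*(s^3 - 5*s^2 + 8*s - 4) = (s - 2)*(s + 3)*(s^2 - 3*s + 2) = (s - 2)*(s - 1)*(s + 3)*(s - 2)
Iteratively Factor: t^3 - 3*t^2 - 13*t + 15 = (t + 3)*(t^2 - 6*t + 5) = (t - 1)*(t + 3)*(t - 5)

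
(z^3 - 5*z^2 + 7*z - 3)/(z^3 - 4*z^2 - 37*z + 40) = (z^2 - 4*z + 3)/(z^2 - 3*z - 40)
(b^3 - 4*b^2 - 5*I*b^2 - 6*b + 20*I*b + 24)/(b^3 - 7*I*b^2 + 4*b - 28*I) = (b^2 - b*(4 + 3*I) + 12*I)/(b^2 - 5*I*b + 14)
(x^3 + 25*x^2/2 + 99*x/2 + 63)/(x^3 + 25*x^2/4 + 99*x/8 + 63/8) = 4*(2*x^2 + 19*x + 42)/(8*x^2 + 26*x + 21)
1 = 1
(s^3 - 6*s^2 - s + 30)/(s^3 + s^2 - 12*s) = (s^2 - 3*s - 10)/(s*(s + 4))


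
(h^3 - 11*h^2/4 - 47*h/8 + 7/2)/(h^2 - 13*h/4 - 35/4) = (h^2 - 9*h/2 + 2)/(h - 5)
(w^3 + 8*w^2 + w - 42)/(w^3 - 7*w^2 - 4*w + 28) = (w^2 + 10*w + 21)/(w^2 - 5*w - 14)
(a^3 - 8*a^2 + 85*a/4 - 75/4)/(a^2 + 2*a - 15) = (a^2 - 5*a + 25/4)/(a + 5)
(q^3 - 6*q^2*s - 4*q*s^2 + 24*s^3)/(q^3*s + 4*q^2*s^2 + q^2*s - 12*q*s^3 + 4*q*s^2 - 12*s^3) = (q^2 - 4*q*s - 12*s^2)/(s*(q^2 + 6*q*s + q + 6*s))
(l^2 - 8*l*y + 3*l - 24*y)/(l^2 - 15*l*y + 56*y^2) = (-l - 3)/(-l + 7*y)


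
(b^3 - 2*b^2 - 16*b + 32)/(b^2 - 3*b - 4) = (b^2 + 2*b - 8)/(b + 1)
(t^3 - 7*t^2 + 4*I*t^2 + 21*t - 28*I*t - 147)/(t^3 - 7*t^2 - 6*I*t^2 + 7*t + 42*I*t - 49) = (t^2 + 4*I*t + 21)/(t^2 - 6*I*t + 7)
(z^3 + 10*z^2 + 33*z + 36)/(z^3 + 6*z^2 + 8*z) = (z^2 + 6*z + 9)/(z*(z + 2))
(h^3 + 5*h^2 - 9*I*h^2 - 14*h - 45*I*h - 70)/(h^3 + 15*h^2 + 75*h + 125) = (h^2 - 9*I*h - 14)/(h^2 + 10*h + 25)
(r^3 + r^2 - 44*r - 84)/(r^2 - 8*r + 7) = (r^2 + 8*r + 12)/(r - 1)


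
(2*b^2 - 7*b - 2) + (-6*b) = 2*b^2 - 13*b - 2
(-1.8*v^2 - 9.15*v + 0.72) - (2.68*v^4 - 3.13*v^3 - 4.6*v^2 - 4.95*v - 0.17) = -2.68*v^4 + 3.13*v^3 + 2.8*v^2 - 4.2*v + 0.89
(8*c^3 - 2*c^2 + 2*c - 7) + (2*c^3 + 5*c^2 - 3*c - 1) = 10*c^3 + 3*c^2 - c - 8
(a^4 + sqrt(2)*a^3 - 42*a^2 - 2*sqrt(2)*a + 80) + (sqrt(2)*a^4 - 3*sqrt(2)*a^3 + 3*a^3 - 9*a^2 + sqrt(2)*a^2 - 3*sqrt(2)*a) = a^4 + sqrt(2)*a^4 - 2*sqrt(2)*a^3 + 3*a^3 - 51*a^2 + sqrt(2)*a^2 - 5*sqrt(2)*a + 80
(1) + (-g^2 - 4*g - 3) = -g^2 - 4*g - 2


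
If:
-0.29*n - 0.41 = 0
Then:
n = -1.41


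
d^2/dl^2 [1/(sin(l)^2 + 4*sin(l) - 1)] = 2*(-2*sin(l)^4 - 6*sin(l)^3 - 7*sin(l)^2 + 10*sin(l) + 17)/(4*sin(l) - cos(l)^2)^3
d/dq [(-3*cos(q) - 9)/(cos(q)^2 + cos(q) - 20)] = 3*(sin(q)^2 - 6*cos(q) - 24)*sin(q)/(cos(q)^2 + cos(q) - 20)^2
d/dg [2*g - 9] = 2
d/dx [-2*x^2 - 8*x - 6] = -4*x - 8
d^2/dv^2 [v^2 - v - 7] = 2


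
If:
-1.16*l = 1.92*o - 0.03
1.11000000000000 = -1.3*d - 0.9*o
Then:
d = -0.692307692307692*o - 0.853846153846154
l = 0.0258620689655172 - 1.6551724137931*o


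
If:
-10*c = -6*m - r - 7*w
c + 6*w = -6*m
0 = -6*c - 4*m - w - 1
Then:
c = 9*w/16 - 3/16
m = 1/32 - 35*w/32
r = 83*w/16 - 33/16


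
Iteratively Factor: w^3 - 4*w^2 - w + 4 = (w - 1)*(w^2 - 3*w - 4) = (w - 4)*(w - 1)*(w + 1)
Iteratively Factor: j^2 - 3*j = (j - 3)*(j)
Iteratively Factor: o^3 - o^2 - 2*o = (o - 2)*(o^2 + o) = (o - 2)*(o + 1)*(o)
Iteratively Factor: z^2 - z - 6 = (z - 3)*(z + 2)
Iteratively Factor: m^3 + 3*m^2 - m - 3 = (m - 1)*(m^2 + 4*m + 3) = (m - 1)*(m + 3)*(m + 1)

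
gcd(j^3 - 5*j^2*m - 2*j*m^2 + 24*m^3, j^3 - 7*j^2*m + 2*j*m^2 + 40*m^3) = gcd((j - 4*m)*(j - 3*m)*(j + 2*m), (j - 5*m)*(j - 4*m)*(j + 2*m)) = j^2 - 2*j*m - 8*m^2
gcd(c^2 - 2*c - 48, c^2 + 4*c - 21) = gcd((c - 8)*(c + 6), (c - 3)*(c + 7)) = 1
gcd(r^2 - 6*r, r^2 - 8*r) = r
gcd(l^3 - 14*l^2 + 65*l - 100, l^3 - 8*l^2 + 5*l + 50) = l^2 - 10*l + 25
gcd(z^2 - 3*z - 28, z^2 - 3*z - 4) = 1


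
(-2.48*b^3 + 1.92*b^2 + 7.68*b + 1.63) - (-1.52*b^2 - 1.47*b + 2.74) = -2.48*b^3 + 3.44*b^2 + 9.15*b - 1.11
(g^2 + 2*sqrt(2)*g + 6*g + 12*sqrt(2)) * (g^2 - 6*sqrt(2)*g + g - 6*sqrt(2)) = g^4 - 4*sqrt(2)*g^3 + 7*g^3 - 28*sqrt(2)*g^2 - 18*g^2 - 168*g - 24*sqrt(2)*g - 144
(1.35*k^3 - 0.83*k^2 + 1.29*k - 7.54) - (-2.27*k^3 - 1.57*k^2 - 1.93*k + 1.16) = 3.62*k^3 + 0.74*k^2 + 3.22*k - 8.7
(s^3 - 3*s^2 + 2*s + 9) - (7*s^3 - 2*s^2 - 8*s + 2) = -6*s^3 - s^2 + 10*s + 7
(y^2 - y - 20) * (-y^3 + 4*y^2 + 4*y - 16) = -y^5 + 5*y^4 + 20*y^3 - 100*y^2 - 64*y + 320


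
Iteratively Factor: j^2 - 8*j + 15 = (j - 5)*(j - 3)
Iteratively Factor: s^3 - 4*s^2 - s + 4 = (s - 4)*(s^2 - 1) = (s - 4)*(s - 1)*(s + 1)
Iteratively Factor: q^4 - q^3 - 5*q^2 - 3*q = (q)*(q^3 - q^2 - 5*q - 3) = q*(q + 1)*(q^2 - 2*q - 3) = q*(q - 3)*(q + 1)*(q + 1)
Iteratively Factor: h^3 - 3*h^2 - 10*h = (h + 2)*(h^2 - 5*h) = (h - 5)*(h + 2)*(h)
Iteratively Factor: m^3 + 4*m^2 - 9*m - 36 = (m - 3)*(m^2 + 7*m + 12) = (m - 3)*(m + 4)*(m + 3)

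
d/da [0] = 0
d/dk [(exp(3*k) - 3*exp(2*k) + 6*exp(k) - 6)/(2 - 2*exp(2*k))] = (-exp(4*k) + 9*exp(2*k) - 18*exp(k) + 6)*exp(k)/(2*(exp(4*k) - 2*exp(2*k) + 1))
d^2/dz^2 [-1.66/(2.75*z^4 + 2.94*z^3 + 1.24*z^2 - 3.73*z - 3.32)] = ((54.78*z^2 + 29.2824*z + 4.1168)*(2.75*z^4 + 2.94*z^3 + 1.24*z^2 - 3.73*z - 3.32) - 1.66*(11.0*z^3 + 8.82*z^2 + 2.48*z - 3.73)*(22.0*z^3 + 17.64*z^2 + 4.96*z - 7.46))/(2.75*z^4 + 2.94*z^3 + 1.24*z^2 - 3.73*z - 3.32)^3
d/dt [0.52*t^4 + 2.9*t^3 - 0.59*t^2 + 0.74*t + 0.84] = 2.08*t^3 + 8.7*t^2 - 1.18*t + 0.74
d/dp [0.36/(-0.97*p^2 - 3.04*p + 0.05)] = (0.6984*p + 1.0944)/(0.97*p^2 + 3.04*p - 0.05)^2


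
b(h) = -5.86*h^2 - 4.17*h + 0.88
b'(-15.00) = 171.63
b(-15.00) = -1255.07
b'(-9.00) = 101.31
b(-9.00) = -436.25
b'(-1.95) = 18.68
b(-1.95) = -13.27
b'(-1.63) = 14.93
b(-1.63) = -7.89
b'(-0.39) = 0.40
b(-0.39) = 1.61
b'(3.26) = -42.38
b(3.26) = -74.99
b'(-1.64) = 15.05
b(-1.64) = -8.04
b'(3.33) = -43.20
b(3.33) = -77.99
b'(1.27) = -19.05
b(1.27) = -13.87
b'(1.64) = -23.39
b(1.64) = -21.72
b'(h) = -11.72*h - 4.17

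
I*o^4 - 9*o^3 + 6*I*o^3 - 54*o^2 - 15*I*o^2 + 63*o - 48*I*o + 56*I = (o + 7)*(o + I)*(o + 8*I)*(I*o - I)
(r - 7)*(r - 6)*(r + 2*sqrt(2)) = r^3 - 13*r^2 + 2*sqrt(2)*r^2 - 26*sqrt(2)*r + 42*r + 84*sqrt(2)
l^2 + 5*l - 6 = (l - 1)*(l + 6)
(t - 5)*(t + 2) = t^2 - 3*t - 10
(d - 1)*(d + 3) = d^2 + 2*d - 3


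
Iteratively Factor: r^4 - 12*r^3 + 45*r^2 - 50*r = (r - 5)*(r^3 - 7*r^2 + 10*r) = r*(r - 5)*(r^2 - 7*r + 10) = r*(r - 5)^2*(r - 2)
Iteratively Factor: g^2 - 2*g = (g)*(g - 2)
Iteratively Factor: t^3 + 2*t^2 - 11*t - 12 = (t + 1)*(t^2 + t - 12) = (t + 1)*(t + 4)*(t - 3)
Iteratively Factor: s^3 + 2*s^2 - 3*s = (s + 3)*(s^2 - s) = (s - 1)*(s + 3)*(s)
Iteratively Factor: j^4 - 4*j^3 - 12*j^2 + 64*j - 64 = (j - 2)*(j^3 - 2*j^2 - 16*j + 32) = (j - 2)*(j + 4)*(j^2 - 6*j + 8) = (j - 4)*(j - 2)*(j + 4)*(j - 2)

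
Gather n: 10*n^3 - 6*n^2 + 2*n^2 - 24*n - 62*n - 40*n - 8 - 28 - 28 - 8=10*n^3 - 4*n^2 - 126*n - 72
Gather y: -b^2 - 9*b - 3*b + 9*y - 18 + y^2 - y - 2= -b^2 - 12*b + y^2 + 8*y - 20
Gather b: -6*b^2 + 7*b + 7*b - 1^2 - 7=-6*b^2 + 14*b - 8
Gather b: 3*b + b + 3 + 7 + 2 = 4*b + 12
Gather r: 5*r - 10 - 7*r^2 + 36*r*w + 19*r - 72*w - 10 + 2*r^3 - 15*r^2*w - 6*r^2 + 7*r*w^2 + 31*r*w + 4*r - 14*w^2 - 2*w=2*r^3 + r^2*(-15*w - 13) + r*(7*w^2 + 67*w + 28) - 14*w^2 - 74*w - 20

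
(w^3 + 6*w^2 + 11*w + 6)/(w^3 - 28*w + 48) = (w^3 + 6*w^2 + 11*w + 6)/(w^3 - 28*w + 48)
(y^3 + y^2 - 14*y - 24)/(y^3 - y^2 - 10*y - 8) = (y + 3)/(y + 1)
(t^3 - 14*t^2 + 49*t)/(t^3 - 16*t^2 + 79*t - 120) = t*(t^2 - 14*t + 49)/(t^3 - 16*t^2 + 79*t - 120)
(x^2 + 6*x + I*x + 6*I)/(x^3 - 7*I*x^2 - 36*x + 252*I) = (x + I)/(x^2 - x*(6 + 7*I) + 42*I)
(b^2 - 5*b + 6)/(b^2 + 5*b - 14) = (b - 3)/(b + 7)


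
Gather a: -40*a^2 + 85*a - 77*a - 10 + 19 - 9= -40*a^2 + 8*a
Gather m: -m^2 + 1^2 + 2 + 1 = 4 - m^2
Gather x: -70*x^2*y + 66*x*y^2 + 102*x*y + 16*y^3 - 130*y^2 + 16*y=-70*x^2*y + x*(66*y^2 + 102*y) + 16*y^3 - 130*y^2 + 16*y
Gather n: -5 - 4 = -9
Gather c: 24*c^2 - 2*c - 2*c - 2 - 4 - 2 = 24*c^2 - 4*c - 8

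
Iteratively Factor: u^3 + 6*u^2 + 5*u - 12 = (u - 1)*(u^2 + 7*u + 12) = (u - 1)*(u + 4)*(u + 3)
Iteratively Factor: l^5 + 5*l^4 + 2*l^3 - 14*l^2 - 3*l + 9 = (l + 3)*(l^4 + 2*l^3 - 4*l^2 - 2*l + 3) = (l - 1)*(l + 3)*(l^3 + 3*l^2 - l - 3) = (l - 1)*(l + 1)*(l + 3)*(l^2 + 2*l - 3) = (l - 1)^2*(l + 1)*(l + 3)*(l + 3)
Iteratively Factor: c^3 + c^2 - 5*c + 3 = (c - 1)*(c^2 + 2*c - 3) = (c - 1)*(c + 3)*(c - 1)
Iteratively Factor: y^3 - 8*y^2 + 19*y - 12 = (y - 3)*(y^2 - 5*y + 4) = (y - 3)*(y - 1)*(y - 4)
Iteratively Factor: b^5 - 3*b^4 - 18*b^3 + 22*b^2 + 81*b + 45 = (b + 1)*(b^4 - 4*b^3 - 14*b^2 + 36*b + 45) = (b + 1)^2*(b^3 - 5*b^2 - 9*b + 45) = (b - 5)*(b + 1)^2*(b^2 - 9) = (b - 5)*(b + 1)^2*(b + 3)*(b - 3)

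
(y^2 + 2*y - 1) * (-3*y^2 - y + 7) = -3*y^4 - 7*y^3 + 8*y^2 + 15*y - 7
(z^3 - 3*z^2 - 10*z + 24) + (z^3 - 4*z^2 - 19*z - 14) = 2*z^3 - 7*z^2 - 29*z + 10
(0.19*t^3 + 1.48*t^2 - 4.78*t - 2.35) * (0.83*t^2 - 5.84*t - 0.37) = 0.1577*t^5 + 0.1188*t^4 - 12.6809*t^3 + 25.4171*t^2 + 15.4926*t + 0.8695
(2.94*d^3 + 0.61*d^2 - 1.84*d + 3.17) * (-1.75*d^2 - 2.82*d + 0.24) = -5.145*d^5 - 9.3583*d^4 + 2.2054*d^3 - 0.2123*d^2 - 9.381*d + 0.7608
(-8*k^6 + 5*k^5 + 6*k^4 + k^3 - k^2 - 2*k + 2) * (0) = 0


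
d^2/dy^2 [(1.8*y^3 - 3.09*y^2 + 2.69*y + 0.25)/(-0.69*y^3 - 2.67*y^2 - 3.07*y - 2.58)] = (-1.77635683940025e-15*y^7 + 9.574578*y^6 + 15.193386*y^5 - 31.983984*y^4 - 171.125202*y^3 - 169.663068*y^2 + 29.667834*y + 82.48123)/(0.328509*y^9 + 3.813561*y^8 + 19.141704*y^7 + 56.654343*y^6 + 113.685516*y^5 + 163.462419*y^4 + 169.601203*y^3 + 126.26649*y^2 + 61.305444*y + 17.173512)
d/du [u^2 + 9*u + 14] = 2*u + 9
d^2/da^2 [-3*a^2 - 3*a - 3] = -6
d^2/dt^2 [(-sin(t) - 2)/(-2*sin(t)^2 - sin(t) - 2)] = (-4*sin(t)^5 - 30*sin(t)^4 + 20*sin(t)^3 + 80*sin(t)^2 - 16)/(sin(t) - cos(2*t) + 3)^3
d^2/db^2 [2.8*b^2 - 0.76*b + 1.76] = 5.60000000000000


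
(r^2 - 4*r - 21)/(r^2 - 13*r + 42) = (r + 3)/(r - 6)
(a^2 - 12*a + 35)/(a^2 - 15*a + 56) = (a - 5)/(a - 8)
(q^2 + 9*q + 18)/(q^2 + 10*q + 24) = (q + 3)/(q + 4)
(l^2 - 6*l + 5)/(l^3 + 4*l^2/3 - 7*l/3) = 3*(l - 5)/(l*(3*l + 7))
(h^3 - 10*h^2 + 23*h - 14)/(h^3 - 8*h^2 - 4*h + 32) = (h^2 - 8*h + 7)/(h^2 - 6*h - 16)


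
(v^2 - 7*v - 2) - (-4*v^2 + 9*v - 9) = 5*v^2 - 16*v + 7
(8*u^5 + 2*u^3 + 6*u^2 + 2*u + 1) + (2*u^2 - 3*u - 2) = 8*u^5 + 2*u^3 + 8*u^2 - u - 1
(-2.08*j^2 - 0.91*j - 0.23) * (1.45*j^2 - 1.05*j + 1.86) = -3.016*j^4 + 0.8645*j^3 - 3.2468*j^2 - 1.4511*j - 0.4278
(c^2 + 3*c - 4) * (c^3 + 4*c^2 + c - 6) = c^5 + 7*c^4 + 9*c^3 - 19*c^2 - 22*c + 24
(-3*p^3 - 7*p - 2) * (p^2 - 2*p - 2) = -3*p^5 + 6*p^4 - p^3 + 12*p^2 + 18*p + 4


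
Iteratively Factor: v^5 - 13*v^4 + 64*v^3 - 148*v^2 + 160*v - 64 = (v - 4)*(v^4 - 9*v^3 + 28*v^2 - 36*v + 16) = (v - 4)*(v - 2)*(v^3 - 7*v^2 + 14*v - 8) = (v - 4)*(v - 2)*(v - 1)*(v^2 - 6*v + 8) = (v - 4)*(v - 2)^2*(v - 1)*(v - 4)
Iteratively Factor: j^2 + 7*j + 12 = (j + 4)*(j + 3)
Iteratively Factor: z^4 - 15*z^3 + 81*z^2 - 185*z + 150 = (z - 5)*(z^3 - 10*z^2 + 31*z - 30) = (z - 5)*(z - 2)*(z^2 - 8*z + 15) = (z - 5)^2*(z - 2)*(z - 3)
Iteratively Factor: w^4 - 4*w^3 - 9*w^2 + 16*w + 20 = (w - 2)*(w^3 - 2*w^2 - 13*w - 10) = (w - 2)*(w + 2)*(w^2 - 4*w - 5) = (w - 2)*(w + 1)*(w + 2)*(w - 5)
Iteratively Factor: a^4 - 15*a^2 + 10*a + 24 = (a - 3)*(a^3 + 3*a^2 - 6*a - 8) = (a - 3)*(a + 1)*(a^2 + 2*a - 8) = (a - 3)*(a + 1)*(a + 4)*(a - 2)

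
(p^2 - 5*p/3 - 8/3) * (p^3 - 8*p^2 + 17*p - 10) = p^5 - 29*p^4/3 + 83*p^3/3 - 17*p^2 - 86*p/3 + 80/3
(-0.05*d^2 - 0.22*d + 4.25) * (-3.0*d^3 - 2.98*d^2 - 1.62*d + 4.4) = 0.15*d^5 + 0.809*d^4 - 12.0134*d^3 - 12.5286*d^2 - 7.853*d + 18.7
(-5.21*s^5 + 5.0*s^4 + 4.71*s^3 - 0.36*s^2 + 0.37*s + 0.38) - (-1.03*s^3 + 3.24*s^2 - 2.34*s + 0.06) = -5.21*s^5 + 5.0*s^4 + 5.74*s^3 - 3.6*s^2 + 2.71*s + 0.32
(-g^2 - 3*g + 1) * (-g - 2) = g^3 + 5*g^2 + 5*g - 2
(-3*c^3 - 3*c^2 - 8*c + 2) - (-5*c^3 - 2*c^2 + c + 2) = 2*c^3 - c^2 - 9*c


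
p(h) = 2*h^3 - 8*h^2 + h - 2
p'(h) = 6*h^2 - 16*h + 1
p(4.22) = 10.06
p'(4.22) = 40.33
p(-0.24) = -2.73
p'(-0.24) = 5.19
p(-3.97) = -257.20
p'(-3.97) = 159.09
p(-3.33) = -167.89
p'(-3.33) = 120.81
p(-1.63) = -33.55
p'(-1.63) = 43.02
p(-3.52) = -191.87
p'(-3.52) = 131.66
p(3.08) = -16.37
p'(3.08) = 8.64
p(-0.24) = -2.73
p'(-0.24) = 5.19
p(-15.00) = -8567.00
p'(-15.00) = 1591.00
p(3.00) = -17.00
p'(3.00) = 7.00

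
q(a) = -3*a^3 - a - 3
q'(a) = -9*a^2 - 1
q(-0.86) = -0.23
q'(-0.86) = -7.66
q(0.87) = -5.85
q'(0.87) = -7.81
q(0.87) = -5.85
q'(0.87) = -7.81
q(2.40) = -46.87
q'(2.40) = -52.84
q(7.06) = -1065.75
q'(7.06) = -449.59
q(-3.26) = 104.20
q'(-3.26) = -96.65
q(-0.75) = -0.98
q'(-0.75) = -6.06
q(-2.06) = 25.29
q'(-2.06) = -39.19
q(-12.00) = 5193.00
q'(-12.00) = -1297.00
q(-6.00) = 651.00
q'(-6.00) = -325.00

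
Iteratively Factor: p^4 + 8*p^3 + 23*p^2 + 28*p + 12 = (p + 1)*(p^3 + 7*p^2 + 16*p + 12) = (p + 1)*(p + 2)*(p^2 + 5*p + 6) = (p + 1)*(p + 2)^2*(p + 3)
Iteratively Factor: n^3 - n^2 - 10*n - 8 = (n + 1)*(n^2 - 2*n - 8) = (n + 1)*(n + 2)*(n - 4)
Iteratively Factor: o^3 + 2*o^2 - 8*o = (o + 4)*(o^2 - 2*o) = o*(o + 4)*(o - 2)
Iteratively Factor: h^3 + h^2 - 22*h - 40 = (h - 5)*(h^2 + 6*h + 8) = (h - 5)*(h + 4)*(h + 2)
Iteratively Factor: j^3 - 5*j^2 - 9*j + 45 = (j + 3)*(j^2 - 8*j + 15) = (j - 5)*(j + 3)*(j - 3)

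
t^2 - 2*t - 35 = (t - 7)*(t + 5)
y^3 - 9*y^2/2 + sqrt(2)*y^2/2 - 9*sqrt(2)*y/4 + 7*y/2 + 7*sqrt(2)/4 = (y - 7/2)*(y - 1)*(y + sqrt(2)/2)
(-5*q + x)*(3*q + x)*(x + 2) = -15*q^2*x - 30*q^2 - 2*q*x^2 - 4*q*x + x^3 + 2*x^2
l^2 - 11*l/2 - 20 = (l - 8)*(l + 5/2)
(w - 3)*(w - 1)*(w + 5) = w^3 + w^2 - 17*w + 15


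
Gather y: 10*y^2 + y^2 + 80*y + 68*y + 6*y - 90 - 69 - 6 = 11*y^2 + 154*y - 165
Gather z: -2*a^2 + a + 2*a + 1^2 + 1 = -2*a^2 + 3*a + 2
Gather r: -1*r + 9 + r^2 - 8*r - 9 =r^2 - 9*r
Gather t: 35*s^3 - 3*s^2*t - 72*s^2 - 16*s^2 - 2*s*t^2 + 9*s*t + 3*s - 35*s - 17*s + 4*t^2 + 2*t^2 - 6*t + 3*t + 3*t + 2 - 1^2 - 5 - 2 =35*s^3 - 88*s^2 - 49*s + t^2*(6 - 2*s) + t*(-3*s^2 + 9*s) - 6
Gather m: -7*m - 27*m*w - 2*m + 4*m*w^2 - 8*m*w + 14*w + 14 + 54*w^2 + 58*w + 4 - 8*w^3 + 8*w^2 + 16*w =m*(4*w^2 - 35*w - 9) - 8*w^3 + 62*w^2 + 88*w + 18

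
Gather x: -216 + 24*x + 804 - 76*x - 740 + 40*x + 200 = 48 - 12*x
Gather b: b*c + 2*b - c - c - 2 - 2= b*(c + 2) - 2*c - 4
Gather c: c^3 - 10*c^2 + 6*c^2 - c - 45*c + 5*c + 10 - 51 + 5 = c^3 - 4*c^2 - 41*c - 36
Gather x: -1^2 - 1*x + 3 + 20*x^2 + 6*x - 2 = 20*x^2 + 5*x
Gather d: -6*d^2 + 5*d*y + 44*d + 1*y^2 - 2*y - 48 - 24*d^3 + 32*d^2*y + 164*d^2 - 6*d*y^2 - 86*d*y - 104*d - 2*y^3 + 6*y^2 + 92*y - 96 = -24*d^3 + d^2*(32*y + 158) + d*(-6*y^2 - 81*y - 60) - 2*y^3 + 7*y^2 + 90*y - 144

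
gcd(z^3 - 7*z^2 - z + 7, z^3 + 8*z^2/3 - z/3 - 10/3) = z - 1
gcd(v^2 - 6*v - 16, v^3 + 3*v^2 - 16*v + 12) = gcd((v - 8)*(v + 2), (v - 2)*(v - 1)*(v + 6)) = 1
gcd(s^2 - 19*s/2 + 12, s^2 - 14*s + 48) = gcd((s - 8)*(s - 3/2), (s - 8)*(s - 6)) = s - 8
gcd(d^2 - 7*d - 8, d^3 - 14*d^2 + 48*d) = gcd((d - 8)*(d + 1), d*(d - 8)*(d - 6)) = d - 8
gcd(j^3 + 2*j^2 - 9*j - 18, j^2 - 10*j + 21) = j - 3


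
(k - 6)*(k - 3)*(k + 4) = k^3 - 5*k^2 - 18*k + 72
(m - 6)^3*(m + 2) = m^4 - 16*m^3 + 72*m^2 - 432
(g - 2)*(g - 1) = g^2 - 3*g + 2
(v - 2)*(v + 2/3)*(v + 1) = v^3 - v^2/3 - 8*v/3 - 4/3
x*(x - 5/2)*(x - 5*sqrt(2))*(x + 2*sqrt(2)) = x^4 - 3*sqrt(2)*x^3 - 5*x^3/2 - 20*x^2 + 15*sqrt(2)*x^2/2 + 50*x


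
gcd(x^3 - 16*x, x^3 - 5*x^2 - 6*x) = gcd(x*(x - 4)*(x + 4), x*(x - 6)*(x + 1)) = x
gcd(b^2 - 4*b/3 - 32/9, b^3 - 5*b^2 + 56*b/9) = b - 8/3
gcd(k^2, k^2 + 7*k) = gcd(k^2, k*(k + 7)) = k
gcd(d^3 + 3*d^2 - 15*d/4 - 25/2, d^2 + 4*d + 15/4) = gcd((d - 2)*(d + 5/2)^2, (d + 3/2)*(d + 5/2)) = d + 5/2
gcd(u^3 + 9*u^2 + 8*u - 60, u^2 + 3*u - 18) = u + 6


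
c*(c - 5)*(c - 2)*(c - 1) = c^4 - 8*c^3 + 17*c^2 - 10*c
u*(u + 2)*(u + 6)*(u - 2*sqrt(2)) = u^4 - 2*sqrt(2)*u^3 + 8*u^3 - 16*sqrt(2)*u^2 + 12*u^2 - 24*sqrt(2)*u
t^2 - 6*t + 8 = (t - 4)*(t - 2)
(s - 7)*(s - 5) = s^2 - 12*s + 35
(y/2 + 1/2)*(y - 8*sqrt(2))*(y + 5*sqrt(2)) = y^3/2 - 3*sqrt(2)*y^2/2 + y^2/2 - 40*y - 3*sqrt(2)*y/2 - 40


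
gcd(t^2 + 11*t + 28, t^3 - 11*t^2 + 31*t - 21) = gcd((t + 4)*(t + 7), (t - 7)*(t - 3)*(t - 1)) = 1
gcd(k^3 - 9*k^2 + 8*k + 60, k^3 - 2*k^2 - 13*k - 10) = k^2 - 3*k - 10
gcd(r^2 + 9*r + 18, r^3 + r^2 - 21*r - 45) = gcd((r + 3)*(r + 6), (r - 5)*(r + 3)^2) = r + 3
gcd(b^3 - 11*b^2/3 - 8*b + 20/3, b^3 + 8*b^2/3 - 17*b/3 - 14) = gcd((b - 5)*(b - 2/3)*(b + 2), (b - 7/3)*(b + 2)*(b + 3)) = b + 2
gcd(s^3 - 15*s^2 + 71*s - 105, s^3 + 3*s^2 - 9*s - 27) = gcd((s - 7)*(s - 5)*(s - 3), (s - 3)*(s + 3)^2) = s - 3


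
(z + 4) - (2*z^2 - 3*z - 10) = -2*z^2 + 4*z + 14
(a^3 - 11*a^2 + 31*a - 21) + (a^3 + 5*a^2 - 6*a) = 2*a^3 - 6*a^2 + 25*a - 21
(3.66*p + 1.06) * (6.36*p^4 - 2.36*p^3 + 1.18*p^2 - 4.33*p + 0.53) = 23.2776*p^5 - 1.896*p^4 + 1.8172*p^3 - 14.597*p^2 - 2.65*p + 0.5618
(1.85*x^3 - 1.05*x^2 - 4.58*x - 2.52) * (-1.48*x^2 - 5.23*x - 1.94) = -2.738*x^5 - 8.1215*x^4 + 8.6809*x^3 + 29.72*x^2 + 22.0648*x + 4.8888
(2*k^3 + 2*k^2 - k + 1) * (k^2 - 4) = 2*k^5 + 2*k^4 - 9*k^3 - 7*k^2 + 4*k - 4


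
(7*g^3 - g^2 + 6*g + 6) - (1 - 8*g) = 7*g^3 - g^2 + 14*g + 5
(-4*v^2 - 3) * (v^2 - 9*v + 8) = -4*v^4 + 36*v^3 - 35*v^2 + 27*v - 24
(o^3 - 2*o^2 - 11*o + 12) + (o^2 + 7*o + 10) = o^3 - o^2 - 4*o + 22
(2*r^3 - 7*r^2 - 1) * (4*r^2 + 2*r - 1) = 8*r^5 - 24*r^4 - 16*r^3 + 3*r^2 - 2*r + 1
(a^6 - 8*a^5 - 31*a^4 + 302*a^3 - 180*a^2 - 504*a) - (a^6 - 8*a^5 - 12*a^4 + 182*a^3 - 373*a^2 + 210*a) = -19*a^4 + 120*a^3 + 193*a^2 - 714*a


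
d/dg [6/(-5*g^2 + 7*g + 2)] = 6*(10*g - 7)/(-5*g^2 + 7*g + 2)^2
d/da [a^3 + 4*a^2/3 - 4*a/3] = 3*a^2 + 8*a/3 - 4/3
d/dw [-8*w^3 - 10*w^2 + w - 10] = -24*w^2 - 20*w + 1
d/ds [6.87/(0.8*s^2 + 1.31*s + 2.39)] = (-10.992*s - 8.9997)/(0.8*s^2 + 1.31*s + 2.39)^2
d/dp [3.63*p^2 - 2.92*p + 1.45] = 7.26*p - 2.92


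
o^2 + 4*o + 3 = (o + 1)*(o + 3)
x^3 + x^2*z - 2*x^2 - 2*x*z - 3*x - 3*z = (x - 3)*(x + 1)*(x + z)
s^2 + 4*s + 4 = (s + 2)^2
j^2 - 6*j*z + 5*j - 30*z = (j + 5)*(j - 6*z)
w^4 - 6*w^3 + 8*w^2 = w^2*(w - 4)*(w - 2)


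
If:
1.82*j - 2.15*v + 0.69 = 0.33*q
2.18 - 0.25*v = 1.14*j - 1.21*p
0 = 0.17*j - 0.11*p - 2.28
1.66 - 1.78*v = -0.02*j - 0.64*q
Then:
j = 39.64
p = 40.54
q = 63.35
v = 24.16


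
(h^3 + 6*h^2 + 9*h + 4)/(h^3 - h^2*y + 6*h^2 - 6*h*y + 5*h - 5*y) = (-h^2 - 5*h - 4)/(-h^2 + h*y - 5*h + 5*y)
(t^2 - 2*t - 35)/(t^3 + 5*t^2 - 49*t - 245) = 1/(t + 7)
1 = 1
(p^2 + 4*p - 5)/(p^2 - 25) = (p - 1)/(p - 5)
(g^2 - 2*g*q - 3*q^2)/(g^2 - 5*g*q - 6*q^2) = (-g + 3*q)/(-g + 6*q)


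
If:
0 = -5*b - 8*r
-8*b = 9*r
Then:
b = 0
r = 0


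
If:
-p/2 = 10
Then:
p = -20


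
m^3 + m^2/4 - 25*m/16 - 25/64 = (m - 5/4)*(m + 1/4)*(m + 5/4)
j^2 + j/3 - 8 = (j - 8/3)*(j + 3)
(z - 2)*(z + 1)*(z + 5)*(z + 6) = z^4 + 10*z^3 + 17*z^2 - 52*z - 60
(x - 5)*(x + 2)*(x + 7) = x^3 + 4*x^2 - 31*x - 70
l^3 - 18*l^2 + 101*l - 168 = (l - 8)*(l - 7)*(l - 3)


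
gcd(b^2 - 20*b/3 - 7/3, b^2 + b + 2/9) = b + 1/3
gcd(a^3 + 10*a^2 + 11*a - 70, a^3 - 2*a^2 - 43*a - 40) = a + 5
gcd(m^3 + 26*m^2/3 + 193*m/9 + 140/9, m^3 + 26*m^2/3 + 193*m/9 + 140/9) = m^3 + 26*m^2/3 + 193*m/9 + 140/9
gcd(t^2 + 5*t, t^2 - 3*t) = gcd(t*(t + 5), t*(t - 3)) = t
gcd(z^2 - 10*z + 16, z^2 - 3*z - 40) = z - 8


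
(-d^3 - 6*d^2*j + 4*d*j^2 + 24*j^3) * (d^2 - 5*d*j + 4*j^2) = -d^5 - d^4*j + 30*d^3*j^2 - 20*d^2*j^3 - 104*d*j^4 + 96*j^5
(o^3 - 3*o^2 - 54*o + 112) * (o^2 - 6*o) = o^5 - 9*o^4 - 36*o^3 + 436*o^2 - 672*o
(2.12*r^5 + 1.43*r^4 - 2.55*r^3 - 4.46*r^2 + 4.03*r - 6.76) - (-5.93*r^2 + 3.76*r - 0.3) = 2.12*r^5 + 1.43*r^4 - 2.55*r^3 + 1.47*r^2 + 0.27*r - 6.46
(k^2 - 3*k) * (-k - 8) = -k^3 - 5*k^2 + 24*k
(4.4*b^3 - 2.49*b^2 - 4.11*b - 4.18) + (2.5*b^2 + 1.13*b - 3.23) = 4.4*b^3 + 0.00999999999999979*b^2 - 2.98*b - 7.41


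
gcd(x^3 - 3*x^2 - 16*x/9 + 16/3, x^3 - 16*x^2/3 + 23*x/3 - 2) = x - 3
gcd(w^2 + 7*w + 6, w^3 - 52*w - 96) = w + 6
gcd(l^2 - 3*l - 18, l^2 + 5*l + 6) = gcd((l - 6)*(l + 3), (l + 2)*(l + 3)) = l + 3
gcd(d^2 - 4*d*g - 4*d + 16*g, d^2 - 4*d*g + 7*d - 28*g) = d - 4*g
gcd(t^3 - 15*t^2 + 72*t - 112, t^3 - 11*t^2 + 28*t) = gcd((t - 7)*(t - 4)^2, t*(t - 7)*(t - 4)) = t^2 - 11*t + 28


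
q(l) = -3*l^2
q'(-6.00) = 36.00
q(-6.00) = -108.00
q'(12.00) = -72.00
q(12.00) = -432.00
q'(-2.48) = 14.88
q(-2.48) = -18.45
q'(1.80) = -10.80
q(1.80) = -9.72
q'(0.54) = -3.24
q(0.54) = -0.87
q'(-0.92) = 5.52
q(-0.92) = -2.54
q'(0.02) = -0.12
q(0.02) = -0.00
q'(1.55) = -9.30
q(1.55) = -7.21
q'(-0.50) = 3.00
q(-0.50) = -0.75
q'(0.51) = -3.06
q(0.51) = -0.78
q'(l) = -6*l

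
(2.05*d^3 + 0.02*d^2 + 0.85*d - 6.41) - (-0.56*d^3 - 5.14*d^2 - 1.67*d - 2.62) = 2.61*d^3 + 5.16*d^2 + 2.52*d - 3.79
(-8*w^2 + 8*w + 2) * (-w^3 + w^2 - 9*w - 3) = 8*w^5 - 16*w^4 + 78*w^3 - 46*w^2 - 42*w - 6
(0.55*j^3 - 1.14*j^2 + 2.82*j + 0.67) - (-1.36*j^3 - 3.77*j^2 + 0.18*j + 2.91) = 1.91*j^3 + 2.63*j^2 + 2.64*j - 2.24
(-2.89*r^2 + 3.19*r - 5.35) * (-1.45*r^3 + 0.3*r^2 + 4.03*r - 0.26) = 4.1905*r^5 - 5.4925*r^4 - 2.9322*r^3 + 12.0021*r^2 - 22.3899*r + 1.391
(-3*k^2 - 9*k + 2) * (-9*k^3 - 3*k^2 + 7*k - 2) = 27*k^5 + 90*k^4 - 12*k^3 - 63*k^2 + 32*k - 4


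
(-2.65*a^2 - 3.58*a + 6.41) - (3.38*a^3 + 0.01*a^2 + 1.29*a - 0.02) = -3.38*a^3 - 2.66*a^2 - 4.87*a + 6.43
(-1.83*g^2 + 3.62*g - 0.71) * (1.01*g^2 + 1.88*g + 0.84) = -1.8483*g^4 + 0.2158*g^3 + 4.5513*g^2 + 1.706*g - 0.5964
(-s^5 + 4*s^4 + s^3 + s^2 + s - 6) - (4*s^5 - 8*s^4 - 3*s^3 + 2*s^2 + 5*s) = -5*s^5 + 12*s^4 + 4*s^3 - s^2 - 4*s - 6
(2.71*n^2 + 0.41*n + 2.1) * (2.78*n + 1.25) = 7.5338*n^3 + 4.5273*n^2 + 6.3505*n + 2.625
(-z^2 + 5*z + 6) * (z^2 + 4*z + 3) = -z^4 + z^3 + 23*z^2 + 39*z + 18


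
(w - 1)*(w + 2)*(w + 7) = w^3 + 8*w^2 + 5*w - 14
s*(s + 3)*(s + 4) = s^3 + 7*s^2 + 12*s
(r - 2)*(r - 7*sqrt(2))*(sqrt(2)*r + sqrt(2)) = sqrt(2)*r^3 - 14*r^2 - sqrt(2)*r^2 - 2*sqrt(2)*r + 14*r + 28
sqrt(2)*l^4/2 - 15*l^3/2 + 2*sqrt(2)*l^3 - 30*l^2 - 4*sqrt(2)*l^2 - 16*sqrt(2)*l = l*(l + 4)*(l - 8*sqrt(2))*(sqrt(2)*l/2 + 1/2)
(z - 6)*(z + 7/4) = z^2 - 17*z/4 - 21/2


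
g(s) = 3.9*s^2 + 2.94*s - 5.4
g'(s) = 7.8*s + 2.94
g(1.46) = 7.21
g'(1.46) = 14.33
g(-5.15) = 82.90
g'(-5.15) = -37.23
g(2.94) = 36.95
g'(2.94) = 25.87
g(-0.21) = -5.85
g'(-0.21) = 1.30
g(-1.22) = -3.18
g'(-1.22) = -6.58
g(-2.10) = 5.62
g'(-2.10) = -13.44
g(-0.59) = -5.78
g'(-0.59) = -1.66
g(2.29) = 21.78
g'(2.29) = 20.80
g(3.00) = 38.52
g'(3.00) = 26.34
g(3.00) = 38.52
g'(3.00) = 26.34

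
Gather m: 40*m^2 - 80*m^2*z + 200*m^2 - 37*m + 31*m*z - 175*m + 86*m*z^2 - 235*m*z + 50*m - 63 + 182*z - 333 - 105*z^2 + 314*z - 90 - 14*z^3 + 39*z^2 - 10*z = m^2*(240 - 80*z) + m*(86*z^2 - 204*z - 162) - 14*z^3 - 66*z^2 + 486*z - 486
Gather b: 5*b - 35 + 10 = 5*b - 25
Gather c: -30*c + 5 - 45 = -30*c - 40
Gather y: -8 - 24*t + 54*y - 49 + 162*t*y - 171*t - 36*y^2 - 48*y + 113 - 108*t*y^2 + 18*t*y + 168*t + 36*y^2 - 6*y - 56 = -108*t*y^2 + 180*t*y - 27*t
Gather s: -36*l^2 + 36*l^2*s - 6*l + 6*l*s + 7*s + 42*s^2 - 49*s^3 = -36*l^2 - 6*l - 49*s^3 + 42*s^2 + s*(36*l^2 + 6*l + 7)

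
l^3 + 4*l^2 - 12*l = l*(l - 2)*(l + 6)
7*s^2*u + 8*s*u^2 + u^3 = u*(s + u)*(7*s + u)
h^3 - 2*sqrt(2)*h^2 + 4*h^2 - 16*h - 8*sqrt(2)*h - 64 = (h + 4)*(h - 4*sqrt(2))*(h + 2*sqrt(2))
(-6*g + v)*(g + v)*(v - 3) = -6*g^2*v + 18*g^2 - 5*g*v^2 + 15*g*v + v^3 - 3*v^2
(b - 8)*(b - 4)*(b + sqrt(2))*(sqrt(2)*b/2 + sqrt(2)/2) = sqrt(2)*b^4/2 - 11*sqrt(2)*b^3/2 + b^3 - 11*b^2 + 10*sqrt(2)*b^2 + 20*b + 16*sqrt(2)*b + 32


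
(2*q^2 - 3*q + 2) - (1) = 2*q^2 - 3*q + 1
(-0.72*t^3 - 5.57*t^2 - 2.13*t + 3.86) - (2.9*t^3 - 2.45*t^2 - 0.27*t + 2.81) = -3.62*t^3 - 3.12*t^2 - 1.86*t + 1.05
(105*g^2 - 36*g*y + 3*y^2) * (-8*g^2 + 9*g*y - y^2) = -840*g^4 + 1233*g^3*y - 453*g^2*y^2 + 63*g*y^3 - 3*y^4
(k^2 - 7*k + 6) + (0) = k^2 - 7*k + 6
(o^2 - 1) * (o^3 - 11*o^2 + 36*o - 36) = o^5 - 11*o^4 + 35*o^3 - 25*o^2 - 36*o + 36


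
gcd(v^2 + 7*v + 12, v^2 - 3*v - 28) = v + 4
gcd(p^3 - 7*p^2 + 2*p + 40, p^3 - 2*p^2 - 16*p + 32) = p - 4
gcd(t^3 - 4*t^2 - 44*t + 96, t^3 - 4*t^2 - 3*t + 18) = 1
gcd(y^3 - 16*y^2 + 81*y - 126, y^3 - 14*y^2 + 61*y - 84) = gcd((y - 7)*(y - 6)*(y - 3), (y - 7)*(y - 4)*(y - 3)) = y^2 - 10*y + 21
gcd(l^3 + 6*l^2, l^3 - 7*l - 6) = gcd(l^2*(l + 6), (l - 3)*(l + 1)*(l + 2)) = 1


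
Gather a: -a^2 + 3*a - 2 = -a^2 + 3*a - 2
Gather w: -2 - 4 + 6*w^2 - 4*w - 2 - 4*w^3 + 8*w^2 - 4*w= -4*w^3 + 14*w^2 - 8*w - 8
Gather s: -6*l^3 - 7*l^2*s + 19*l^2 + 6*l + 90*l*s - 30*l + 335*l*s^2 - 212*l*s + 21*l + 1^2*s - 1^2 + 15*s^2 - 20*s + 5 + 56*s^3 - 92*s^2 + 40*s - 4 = -6*l^3 + 19*l^2 - 3*l + 56*s^3 + s^2*(335*l - 77) + s*(-7*l^2 - 122*l + 21)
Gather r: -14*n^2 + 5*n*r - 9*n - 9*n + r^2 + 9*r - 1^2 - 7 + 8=-14*n^2 - 18*n + r^2 + r*(5*n + 9)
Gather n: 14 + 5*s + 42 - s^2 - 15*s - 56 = -s^2 - 10*s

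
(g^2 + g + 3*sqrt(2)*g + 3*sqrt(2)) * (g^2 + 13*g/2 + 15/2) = g^4 + 3*sqrt(2)*g^3 + 15*g^3/2 + 14*g^2 + 45*sqrt(2)*g^2/2 + 15*g/2 + 42*sqrt(2)*g + 45*sqrt(2)/2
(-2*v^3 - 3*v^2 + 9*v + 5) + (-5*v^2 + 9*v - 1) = -2*v^3 - 8*v^2 + 18*v + 4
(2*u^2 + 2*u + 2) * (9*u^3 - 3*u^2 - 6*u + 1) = 18*u^5 + 12*u^4 - 16*u^2 - 10*u + 2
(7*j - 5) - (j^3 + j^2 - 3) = -j^3 - j^2 + 7*j - 2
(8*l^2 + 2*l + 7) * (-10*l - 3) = -80*l^3 - 44*l^2 - 76*l - 21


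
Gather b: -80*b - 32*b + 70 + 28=98 - 112*b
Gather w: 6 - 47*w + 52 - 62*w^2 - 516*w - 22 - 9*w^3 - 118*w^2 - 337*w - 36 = -9*w^3 - 180*w^2 - 900*w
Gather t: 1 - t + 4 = 5 - t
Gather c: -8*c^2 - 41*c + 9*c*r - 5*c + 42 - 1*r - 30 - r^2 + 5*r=-8*c^2 + c*(9*r - 46) - r^2 + 4*r + 12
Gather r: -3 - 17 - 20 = -40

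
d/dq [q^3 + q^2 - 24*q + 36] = 3*q^2 + 2*q - 24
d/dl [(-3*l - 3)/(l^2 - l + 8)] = 3*(-l^2 + l + (l + 1)*(2*l - 1) - 8)/(l^2 - l + 8)^2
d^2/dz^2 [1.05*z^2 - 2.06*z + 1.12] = 2.10000000000000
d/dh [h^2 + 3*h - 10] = 2*h + 3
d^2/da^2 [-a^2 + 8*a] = -2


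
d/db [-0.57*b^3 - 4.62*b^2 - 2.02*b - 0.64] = -1.71*b^2 - 9.24*b - 2.02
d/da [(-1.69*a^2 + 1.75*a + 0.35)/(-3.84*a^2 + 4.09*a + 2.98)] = (-0.1921*a^2 - 7.3844*a + 3.7835)/(14.7456*a^4 - 31.4112*a^3 - 6.1583*a^2 + 24.3764*a + 8.8804)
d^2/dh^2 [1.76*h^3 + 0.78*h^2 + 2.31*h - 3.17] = 10.56*h + 1.56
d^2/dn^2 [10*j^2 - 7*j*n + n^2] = 2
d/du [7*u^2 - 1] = 14*u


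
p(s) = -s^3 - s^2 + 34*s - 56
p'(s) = -3*s^2 - 2*s + 34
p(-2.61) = -133.77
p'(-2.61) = 18.78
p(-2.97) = -139.60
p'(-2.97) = 13.48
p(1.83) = -3.26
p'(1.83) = 20.29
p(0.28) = -46.58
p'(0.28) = 33.20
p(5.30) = -52.77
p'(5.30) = -60.87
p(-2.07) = -121.80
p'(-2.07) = 25.29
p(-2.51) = -131.83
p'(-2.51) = 20.12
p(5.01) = -36.51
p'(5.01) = -51.32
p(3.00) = 10.00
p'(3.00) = 1.00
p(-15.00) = 2584.00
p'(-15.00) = -611.00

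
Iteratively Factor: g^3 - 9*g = (g - 3)*(g^2 + 3*g) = (g - 3)*(g + 3)*(g)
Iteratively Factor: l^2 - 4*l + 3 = (l - 1)*(l - 3)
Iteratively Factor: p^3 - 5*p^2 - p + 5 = (p - 5)*(p^2 - 1) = (p - 5)*(p + 1)*(p - 1)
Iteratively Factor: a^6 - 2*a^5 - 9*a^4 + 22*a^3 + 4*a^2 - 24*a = (a - 2)*(a^5 - 9*a^3 + 4*a^2 + 12*a) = (a - 2)*(a + 1)*(a^4 - a^3 - 8*a^2 + 12*a) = (a - 2)^2*(a + 1)*(a^3 + a^2 - 6*a) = (a - 2)^3*(a + 1)*(a^2 + 3*a) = a*(a - 2)^3*(a + 1)*(a + 3)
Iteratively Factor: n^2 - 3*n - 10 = (n - 5)*(n + 2)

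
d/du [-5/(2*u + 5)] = 10/(2*u + 5)^2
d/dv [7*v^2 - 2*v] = 14*v - 2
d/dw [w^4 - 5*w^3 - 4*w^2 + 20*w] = 4*w^3 - 15*w^2 - 8*w + 20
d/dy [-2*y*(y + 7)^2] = 2*(-3*y - 7)*(y + 7)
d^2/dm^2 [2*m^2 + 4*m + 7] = 4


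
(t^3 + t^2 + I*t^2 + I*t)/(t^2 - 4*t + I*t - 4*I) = t*(t + 1)/(t - 4)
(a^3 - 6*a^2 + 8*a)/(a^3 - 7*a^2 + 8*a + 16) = a*(a - 2)/(a^2 - 3*a - 4)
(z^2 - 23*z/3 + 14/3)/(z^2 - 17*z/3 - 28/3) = (3*z - 2)/(3*z + 4)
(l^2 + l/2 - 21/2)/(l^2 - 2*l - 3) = (l + 7/2)/(l + 1)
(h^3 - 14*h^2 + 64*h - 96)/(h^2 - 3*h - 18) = (h^2 - 8*h + 16)/(h + 3)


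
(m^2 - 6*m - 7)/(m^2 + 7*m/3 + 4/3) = 3*(m - 7)/(3*m + 4)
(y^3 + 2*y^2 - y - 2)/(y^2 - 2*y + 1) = (y^2 + 3*y + 2)/(y - 1)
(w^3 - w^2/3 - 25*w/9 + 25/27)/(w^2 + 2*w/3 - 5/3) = (w^2 - 2*w + 5/9)/(w - 1)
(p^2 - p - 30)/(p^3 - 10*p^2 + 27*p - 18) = (p + 5)/(p^2 - 4*p + 3)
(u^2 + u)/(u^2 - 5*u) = (u + 1)/(u - 5)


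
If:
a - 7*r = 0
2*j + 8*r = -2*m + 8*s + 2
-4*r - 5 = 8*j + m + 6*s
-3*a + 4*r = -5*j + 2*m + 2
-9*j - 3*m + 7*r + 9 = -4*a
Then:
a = -1918/1023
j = -782/3069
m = 1963/3069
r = -274/1023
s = -1294/3069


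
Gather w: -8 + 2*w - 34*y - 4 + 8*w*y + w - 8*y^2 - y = w*(8*y + 3) - 8*y^2 - 35*y - 12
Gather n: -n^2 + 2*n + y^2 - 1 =-n^2 + 2*n + y^2 - 1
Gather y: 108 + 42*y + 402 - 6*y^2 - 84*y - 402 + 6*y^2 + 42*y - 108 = 0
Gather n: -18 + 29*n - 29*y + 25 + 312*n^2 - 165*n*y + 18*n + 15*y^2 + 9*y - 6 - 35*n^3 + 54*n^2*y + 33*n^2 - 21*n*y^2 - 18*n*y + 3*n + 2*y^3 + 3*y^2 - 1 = -35*n^3 + n^2*(54*y + 345) + n*(-21*y^2 - 183*y + 50) + 2*y^3 + 18*y^2 - 20*y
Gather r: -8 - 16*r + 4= -16*r - 4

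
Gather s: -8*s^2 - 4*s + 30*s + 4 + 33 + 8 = -8*s^2 + 26*s + 45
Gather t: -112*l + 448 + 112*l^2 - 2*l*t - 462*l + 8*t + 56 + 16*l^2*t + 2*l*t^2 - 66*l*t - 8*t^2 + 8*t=112*l^2 - 574*l + t^2*(2*l - 8) + t*(16*l^2 - 68*l + 16) + 504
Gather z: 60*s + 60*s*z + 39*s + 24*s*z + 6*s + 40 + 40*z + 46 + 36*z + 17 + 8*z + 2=105*s + z*(84*s + 84) + 105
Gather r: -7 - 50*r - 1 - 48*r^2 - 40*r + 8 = -48*r^2 - 90*r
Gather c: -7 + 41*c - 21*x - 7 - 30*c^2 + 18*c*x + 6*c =-30*c^2 + c*(18*x + 47) - 21*x - 14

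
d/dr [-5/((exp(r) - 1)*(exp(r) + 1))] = 10*exp(2*r)/((1 - exp(r))^2*(exp(r) + 1)^2)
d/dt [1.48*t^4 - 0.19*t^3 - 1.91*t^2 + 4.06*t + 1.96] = 5.92*t^3 - 0.57*t^2 - 3.82*t + 4.06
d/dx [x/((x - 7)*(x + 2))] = (-x^2 - 14)/(x^4 - 10*x^3 - 3*x^2 + 140*x + 196)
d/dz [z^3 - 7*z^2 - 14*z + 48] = 3*z^2 - 14*z - 14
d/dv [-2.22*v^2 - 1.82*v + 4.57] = -4.44*v - 1.82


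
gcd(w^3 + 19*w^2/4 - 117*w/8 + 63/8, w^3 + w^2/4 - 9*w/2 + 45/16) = w^2 - 9*w/4 + 9/8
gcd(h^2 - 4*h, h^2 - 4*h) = h^2 - 4*h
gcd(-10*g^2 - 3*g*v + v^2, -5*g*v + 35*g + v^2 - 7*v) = -5*g + v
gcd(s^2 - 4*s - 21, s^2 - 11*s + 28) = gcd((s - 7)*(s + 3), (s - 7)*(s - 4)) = s - 7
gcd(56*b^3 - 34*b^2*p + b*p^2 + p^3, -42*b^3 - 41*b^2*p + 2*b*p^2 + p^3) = 7*b + p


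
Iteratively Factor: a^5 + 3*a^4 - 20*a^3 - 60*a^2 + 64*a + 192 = (a - 2)*(a^4 + 5*a^3 - 10*a^2 - 80*a - 96) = (a - 2)*(a + 3)*(a^3 + 2*a^2 - 16*a - 32) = (a - 4)*(a - 2)*(a + 3)*(a^2 + 6*a + 8) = (a - 4)*(a - 2)*(a + 2)*(a + 3)*(a + 4)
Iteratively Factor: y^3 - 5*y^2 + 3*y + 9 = (y - 3)*(y^2 - 2*y - 3) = (y - 3)^2*(y + 1)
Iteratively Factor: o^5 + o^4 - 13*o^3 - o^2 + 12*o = (o)*(o^4 + o^3 - 13*o^2 - o + 12) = o*(o - 3)*(o^3 + 4*o^2 - o - 4) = o*(o - 3)*(o + 4)*(o^2 - 1) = o*(o - 3)*(o + 1)*(o + 4)*(o - 1)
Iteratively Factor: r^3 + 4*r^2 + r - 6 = (r + 2)*(r^2 + 2*r - 3) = (r + 2)*(r + 3)*(r - 1)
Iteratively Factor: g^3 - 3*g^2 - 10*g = (g)*(g^2 - 3*g - 10) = g*(g + 2)*(g - 5)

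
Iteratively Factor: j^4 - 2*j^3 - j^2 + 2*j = (j - 2)*(j^3 - j) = (j - 2)*(j + 1)*(j^2 - j) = j*(j - 2)*(j + 1)*(j - 1)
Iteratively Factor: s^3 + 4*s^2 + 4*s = (s + 2)*(s^2 + 2*s) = (s + 2)^2*(s)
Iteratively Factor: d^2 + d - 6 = (d - 2)*(d + 3)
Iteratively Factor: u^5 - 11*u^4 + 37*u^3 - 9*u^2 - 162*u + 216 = (u - 3)*(u^4 - 8*u^3 + 13*u^2 + 30*u - 72) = (u - 3)*(u + 2)*(u^3 - 10*u^2 + 33*u - 36) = (u - 4)*(u - 3)*(u + 2)*(u^2 - 6*u + 9) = (u - 4)*(u - 3)^2*(u + 2)*(u - 3)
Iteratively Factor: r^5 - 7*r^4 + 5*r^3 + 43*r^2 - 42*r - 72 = (r + 1)*(r^4 - 8*r^3 + 13*r^2 + 30*r - 72) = (r - 3)*(r + 1)*(r^3 - 5*r^2 - 2*r + 24) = (r - 3)^2*(r + 1)*(r^2 - 2*r - 8) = (r - 4)*(r - 3)^2*(r + 1)*(r + 2)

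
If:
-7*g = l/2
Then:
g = -l/14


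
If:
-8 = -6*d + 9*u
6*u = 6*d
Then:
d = -8/3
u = -8/3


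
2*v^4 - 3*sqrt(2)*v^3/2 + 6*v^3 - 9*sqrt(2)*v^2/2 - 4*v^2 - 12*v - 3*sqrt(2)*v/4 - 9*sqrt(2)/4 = (v + 3)*(v - 3*sqrt(2)/2)*(sqrt(2)*v + 1/2)*(sqrt(2)*v + 1)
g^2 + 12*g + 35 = (g + 5)*(g + 7)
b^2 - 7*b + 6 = (b - 6)*(b - 1)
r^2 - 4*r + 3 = (r - 3)*(r - 1)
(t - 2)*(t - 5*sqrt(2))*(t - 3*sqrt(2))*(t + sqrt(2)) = t^4 - 7*sqrt(2)*t^3 - 2*t^3 + 14*t^2 + 14*sqrt(2)*t^2 - 28*t + 30*sqrt(2)*t - 60*sqrt(2)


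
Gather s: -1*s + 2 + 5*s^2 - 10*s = 5*s^2 - 11*s + 2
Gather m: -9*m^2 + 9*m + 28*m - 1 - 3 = -9*m^2 + 37*m - 4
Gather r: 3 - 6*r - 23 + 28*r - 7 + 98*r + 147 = 120*r + 120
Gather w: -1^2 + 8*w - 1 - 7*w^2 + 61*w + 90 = -7*w^2 + 69*w + 88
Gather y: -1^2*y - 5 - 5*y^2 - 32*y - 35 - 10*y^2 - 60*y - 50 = -15*y^2 - 93*y - 90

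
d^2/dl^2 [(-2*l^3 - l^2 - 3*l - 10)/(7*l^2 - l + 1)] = 2*(-142*l^3 - 1443*l^2 + 267*l + 56)/(343*l^6 - 147*l^5 + 168*l^4 - 43*l^3 + 24*l^2 - 3*l + 1)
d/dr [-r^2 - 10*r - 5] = -2*r - 10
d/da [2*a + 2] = 2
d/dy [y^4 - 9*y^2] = 4*y^3 - 18*y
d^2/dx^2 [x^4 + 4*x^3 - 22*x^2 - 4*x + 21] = 12*x^2 + 24*x - 44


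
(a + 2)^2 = a^2 + 4*a + 4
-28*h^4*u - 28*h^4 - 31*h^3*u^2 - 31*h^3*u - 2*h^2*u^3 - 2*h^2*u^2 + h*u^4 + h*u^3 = (-7*h + u)*(h + u)*(4*h + u)*(h*u + h)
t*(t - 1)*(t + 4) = t^3 + 3*t^2 - 4*t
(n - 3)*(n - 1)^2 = n^3 - 5*n^2 + 7*n - 3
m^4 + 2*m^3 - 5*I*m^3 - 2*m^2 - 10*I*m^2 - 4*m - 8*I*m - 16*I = (m + 2)*(m - 4*I)*(m - 2*I)*(m + I)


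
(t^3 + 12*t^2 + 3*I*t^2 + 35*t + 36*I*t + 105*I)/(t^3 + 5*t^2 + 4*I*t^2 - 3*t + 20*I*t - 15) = (t + 7)/(t + I)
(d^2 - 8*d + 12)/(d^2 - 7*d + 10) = (d - 6)/(d - 5)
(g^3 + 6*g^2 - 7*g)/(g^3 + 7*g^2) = (g - 1)/g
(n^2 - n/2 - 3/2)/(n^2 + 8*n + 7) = (n - 3/2)/(n + 7)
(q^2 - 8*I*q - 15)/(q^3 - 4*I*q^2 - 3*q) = (q - 5*I)/(q*(q - I))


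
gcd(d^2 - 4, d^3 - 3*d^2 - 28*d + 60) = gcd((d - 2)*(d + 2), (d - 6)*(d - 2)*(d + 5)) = d - 2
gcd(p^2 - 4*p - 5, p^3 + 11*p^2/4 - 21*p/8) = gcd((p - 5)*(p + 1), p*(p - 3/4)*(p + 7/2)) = 1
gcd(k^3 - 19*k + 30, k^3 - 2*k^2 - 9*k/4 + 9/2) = k - 2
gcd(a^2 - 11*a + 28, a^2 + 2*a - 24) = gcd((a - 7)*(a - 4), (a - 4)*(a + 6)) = a - 4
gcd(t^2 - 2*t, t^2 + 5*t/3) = t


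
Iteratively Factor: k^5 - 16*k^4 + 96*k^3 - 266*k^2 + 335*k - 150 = (k - 5)*(k^4 - 11*k^3 + 41*k^2 - 61*k + 30) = (k - 5)*(k - 1)*(k^3 - 10*k^2 + 31*k - 30) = (k - 5)^2*(k - 1)*(k^2 - 5*k + 6) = (k - 5)^2*(k - 2)*(k - 1)*(k - 3)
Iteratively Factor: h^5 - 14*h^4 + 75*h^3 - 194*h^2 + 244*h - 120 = (h - 2)*(h^4 - 12*h^3 + 51*h^2 - 92*h + 60) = (h - 5)*(h - 2)*(h^3 - 7*h^2 + 16*h - 12) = (h - 5)*(h - 2)^2*(h^2 - 5*h + 6) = (h - 5)*(h - 3)*(h - 2)^2*(h - 2)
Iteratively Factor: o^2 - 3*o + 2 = (o - 2)*(o - 1)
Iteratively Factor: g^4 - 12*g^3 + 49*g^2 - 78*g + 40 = (g - 1)*(g^3 - 11*g^2 + 38*g - 40) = (g - 5)*(g - 1)*(g^2 - 6*g + 8) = (g - 5)*(g - 4)*(g - 1)*(g - 2)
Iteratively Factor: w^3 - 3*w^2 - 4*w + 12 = (w - 3)*(w^2 - 4) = (w - 3)*(w + 2)*(w - 2)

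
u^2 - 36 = (u - 6)*(u + 6)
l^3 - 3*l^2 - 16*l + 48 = (l - 4)*(l - 3)*(l + 4)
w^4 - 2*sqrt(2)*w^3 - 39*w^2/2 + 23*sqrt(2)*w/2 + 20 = (w - 4*sqrt(2))*(w - sqrt(2))*(w + sqrt(2)/2)*(w + 5*sqrt(2)/2)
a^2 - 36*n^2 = (a - 6*n)*(a + 6*n)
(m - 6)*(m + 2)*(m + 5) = m^3 + m^2 - 32*m - 60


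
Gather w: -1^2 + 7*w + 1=7*w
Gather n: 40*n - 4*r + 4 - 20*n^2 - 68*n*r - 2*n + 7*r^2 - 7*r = -20*n^2 + n*(38 - 68*r) + 7*r^2 - 11*r + 4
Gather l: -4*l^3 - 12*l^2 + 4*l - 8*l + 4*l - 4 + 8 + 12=-4*l^3 - 12*l^2 + 16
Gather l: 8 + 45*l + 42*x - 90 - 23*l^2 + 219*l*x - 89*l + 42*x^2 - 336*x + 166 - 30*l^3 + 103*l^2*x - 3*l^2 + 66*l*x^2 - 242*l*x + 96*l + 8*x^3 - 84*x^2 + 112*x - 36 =-30*l^3 + l^2*(103*x - 26) + l*(66*x^2 - 23*x + 52) + 8*x^3 - 42*x^2 - 182*x + 48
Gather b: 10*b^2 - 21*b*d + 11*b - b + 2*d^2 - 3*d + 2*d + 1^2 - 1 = 10*b^2 + b*(10 - 21*d) + 2*d^2 - d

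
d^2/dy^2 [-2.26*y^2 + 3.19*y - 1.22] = -4.52000000000000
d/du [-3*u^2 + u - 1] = 1 - 6*u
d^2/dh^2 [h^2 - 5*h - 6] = 2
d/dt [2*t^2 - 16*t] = 4*t - 16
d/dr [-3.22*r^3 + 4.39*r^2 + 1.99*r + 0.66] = -9.66*r^2 + 8.78*r + 1.99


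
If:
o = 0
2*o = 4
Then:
No Solution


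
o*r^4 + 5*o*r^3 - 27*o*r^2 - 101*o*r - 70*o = (r - 5)*(r + 2)*(r + 7)*(o*r + o)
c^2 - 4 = (c - 2)*(c + 2)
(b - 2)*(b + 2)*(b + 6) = b^3 + 6*b^2 - 4*b - 24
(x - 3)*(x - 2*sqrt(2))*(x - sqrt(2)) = x^3 - 3*sqrt(2)*x^2 - 3*x^2 + 4*x + 9*sqrt(2)*x - 12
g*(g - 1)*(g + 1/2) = g^3 - g^2/2 - g/2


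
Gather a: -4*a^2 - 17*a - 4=-4*a^2 - 17*a - 4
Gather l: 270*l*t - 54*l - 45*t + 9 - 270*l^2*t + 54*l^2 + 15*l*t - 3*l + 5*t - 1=l^2*(54 - 270*t) + l*(285*t - 57) - 40*t + 8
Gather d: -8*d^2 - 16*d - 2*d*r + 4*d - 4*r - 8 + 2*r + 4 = -8*d^2 + d*(-2*r - 12) - 2*r - 4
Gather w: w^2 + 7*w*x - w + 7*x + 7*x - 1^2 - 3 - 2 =w^2 + w*(7*x - 1) + 14*x - 6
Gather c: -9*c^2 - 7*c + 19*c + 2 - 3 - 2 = -9*c^2 + 12*c - 3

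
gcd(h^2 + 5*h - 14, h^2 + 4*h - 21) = h + 7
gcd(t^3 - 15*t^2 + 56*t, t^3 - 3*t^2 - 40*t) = t^2 - 8*t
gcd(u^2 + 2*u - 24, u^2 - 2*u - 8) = u - 4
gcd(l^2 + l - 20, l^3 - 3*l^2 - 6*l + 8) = l - 4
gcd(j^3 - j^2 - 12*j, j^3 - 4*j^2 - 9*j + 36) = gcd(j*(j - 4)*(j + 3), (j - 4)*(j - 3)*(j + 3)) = j^2 - j - 12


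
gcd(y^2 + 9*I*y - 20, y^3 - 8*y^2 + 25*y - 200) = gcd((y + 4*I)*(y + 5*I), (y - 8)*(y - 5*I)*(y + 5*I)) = y + 5*I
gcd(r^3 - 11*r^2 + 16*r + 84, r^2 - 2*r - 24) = r - 6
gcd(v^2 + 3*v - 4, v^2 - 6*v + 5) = v - 1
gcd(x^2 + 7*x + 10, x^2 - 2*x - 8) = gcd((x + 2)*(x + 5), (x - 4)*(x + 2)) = x + 2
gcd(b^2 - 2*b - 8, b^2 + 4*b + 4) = b + 2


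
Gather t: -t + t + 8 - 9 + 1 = 0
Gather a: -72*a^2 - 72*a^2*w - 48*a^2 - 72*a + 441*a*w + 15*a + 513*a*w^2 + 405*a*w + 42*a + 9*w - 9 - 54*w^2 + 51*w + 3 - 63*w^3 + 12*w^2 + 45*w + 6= a^2*(-72*w - 120) + a*(513*w^2 + 846*w - 15) - 63*w^3 - 42*w^2 + 105*w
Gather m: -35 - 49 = -84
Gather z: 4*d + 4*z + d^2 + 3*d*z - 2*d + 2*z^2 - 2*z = d^2 + 2*d + 2*z^2 + z*(3*d + 2)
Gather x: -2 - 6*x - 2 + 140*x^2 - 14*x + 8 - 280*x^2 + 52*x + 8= -140*x^2 + 32*x + 12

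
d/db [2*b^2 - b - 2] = 4*b - 1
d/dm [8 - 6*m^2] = -12*m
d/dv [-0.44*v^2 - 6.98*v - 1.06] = -0.88*v - 6.98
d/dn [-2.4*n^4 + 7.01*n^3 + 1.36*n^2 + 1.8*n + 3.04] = -9.6*n^3 + 21.03*n^2 + 2.72*n + 1.8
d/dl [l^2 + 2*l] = 2*l + 2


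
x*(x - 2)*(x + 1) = x^3 - x^2 - 2*x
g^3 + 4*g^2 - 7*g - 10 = (g - 2)*(g + 1)*(g + 5)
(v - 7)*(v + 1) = v^2 - 6*v - 7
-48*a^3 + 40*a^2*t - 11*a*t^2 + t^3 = (-4*a + t)^2*(-3*a + t)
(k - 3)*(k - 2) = k^2 - 5*k + 6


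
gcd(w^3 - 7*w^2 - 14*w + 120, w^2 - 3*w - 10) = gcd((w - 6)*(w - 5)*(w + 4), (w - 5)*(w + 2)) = w - 5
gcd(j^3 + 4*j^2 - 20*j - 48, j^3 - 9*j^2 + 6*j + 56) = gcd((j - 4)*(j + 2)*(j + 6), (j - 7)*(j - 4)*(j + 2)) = j^2 - 2*j - 8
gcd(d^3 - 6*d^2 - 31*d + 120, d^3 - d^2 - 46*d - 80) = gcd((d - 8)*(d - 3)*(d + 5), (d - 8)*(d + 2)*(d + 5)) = d^2 - 3*d - 40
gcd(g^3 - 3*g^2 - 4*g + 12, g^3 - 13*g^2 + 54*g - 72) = g - 3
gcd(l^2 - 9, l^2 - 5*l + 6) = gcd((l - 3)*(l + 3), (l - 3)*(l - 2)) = l - 3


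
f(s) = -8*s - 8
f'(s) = -8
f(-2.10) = 8.80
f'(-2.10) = -8.00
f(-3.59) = 20.72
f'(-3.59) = -8.00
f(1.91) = -23.28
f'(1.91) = -8.00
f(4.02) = -40.16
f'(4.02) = -8.00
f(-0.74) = -2.08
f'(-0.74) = -8.00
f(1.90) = -23.20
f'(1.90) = -8.00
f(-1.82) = 6.56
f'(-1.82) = -8.00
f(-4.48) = 27.84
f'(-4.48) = -8.00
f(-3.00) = 16.00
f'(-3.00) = -8.00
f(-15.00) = 112.00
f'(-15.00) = -8.00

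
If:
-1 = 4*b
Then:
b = -1/4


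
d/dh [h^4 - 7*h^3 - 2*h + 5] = 4*h^3 - 21*h^2 - 2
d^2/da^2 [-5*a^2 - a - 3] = -10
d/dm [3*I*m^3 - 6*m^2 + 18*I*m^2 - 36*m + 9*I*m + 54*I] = 9*I*m^2 + m*(-12 + 36*I) - 36 + 9*I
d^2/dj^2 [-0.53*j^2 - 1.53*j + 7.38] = -1.06000000000000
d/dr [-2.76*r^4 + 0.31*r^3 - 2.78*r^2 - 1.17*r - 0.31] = -11.04*r^3 + 0.93*r^2 - 5.56*r - 1.17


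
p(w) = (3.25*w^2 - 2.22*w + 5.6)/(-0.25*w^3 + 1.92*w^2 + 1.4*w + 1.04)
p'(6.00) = 1.96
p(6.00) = 4.45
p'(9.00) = 31.71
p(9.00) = -19.01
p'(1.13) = -0.47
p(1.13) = 1.54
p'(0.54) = -2.69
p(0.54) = 2.31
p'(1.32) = -0.22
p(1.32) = 1.47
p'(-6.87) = 0.11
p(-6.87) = 1.07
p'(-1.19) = 4.64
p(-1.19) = 5.11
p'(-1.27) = 4.12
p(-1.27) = 4.76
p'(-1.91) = 1.66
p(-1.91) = 3.05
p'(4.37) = 0.72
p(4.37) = 2.52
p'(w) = (6.5*w - 2.22)/(-0.25*w^3 + 1.92*w^2 + 1.4*w + 1.04) + (0.75*w^2 - 3.84*w - 1.4)*(3.25*w^2 - 2.22*w + 5.6)/(-0.25*w^3 + 1.92*w^2 + 1.4*w + 1.04)^2 = (0.8125*w^4 - 1.11*w^3 + 13.0124*w^2 - 14.744*w - 10.1488)/(0.0625*w^6 - 0.96*w^5 + 2.9864*w^4 + 4.856*w^3 + 5.9536*w^2 + 2.912*w + 1.0816)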